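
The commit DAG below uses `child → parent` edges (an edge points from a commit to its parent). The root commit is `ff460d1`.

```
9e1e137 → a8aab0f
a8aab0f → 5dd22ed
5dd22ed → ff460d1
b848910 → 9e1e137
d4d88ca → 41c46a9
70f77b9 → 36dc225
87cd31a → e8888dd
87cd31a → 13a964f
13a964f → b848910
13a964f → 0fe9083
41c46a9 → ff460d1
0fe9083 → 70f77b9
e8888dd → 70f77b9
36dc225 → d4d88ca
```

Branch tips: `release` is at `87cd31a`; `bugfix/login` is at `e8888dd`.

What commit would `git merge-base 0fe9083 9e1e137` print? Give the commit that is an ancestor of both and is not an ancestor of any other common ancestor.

ff460d1

Ancestors of 0fe9083: {0fe9083, 36dc225, 41c46a9, 70f77b9, d4d88ca, ff460d1}.
Ancestors of 9e1e137: {5dd22ed, 9e1e137, a8aab0f, ff460d1}.
Common ancestors: {ff460d1}.
The only common ancestor is ff460d1, so it is the merge base.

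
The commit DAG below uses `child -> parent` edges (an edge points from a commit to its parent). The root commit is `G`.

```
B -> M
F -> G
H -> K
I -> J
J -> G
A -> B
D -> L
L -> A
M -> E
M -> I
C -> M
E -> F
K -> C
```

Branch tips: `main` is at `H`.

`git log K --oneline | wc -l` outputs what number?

Walking parent pointers from K: reachable set = {C, E, F, G, I, J, K, M}.
That is 8 commits.

8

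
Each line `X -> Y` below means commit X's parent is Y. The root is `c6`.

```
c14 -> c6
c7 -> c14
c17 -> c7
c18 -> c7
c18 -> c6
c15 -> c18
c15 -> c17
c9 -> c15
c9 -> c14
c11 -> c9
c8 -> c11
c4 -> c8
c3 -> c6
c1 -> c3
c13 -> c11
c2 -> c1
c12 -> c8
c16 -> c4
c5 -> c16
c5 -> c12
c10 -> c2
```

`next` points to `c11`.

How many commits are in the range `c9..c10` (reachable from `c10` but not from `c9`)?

Reachable from c10: {c1, c10, c2, c3, c6}.
Reachable from c9: {c14, c15, c17, c18, c6, c7, c9}.
In c10's history but not c9's: {c1, c10, c2, c3} — 4 commits.

4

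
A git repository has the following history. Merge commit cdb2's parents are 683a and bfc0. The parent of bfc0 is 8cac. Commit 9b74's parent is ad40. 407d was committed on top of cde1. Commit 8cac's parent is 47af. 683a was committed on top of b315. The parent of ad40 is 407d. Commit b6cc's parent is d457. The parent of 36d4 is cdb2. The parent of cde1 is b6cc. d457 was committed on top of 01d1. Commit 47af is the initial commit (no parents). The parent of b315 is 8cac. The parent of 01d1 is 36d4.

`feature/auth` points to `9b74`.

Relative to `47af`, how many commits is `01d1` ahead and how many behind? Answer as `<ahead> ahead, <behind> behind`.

7 ahead, 0 behind

Reachable from 01d1: {01d1, 36d4, 47af, 683a, 8cac, b315, bfc0, cdb2}.
Reachable from 47af: {47af}.
Only in 01d1's history (ahead): {01d1, 36d4, 683a, 8cac, b315, bfc0, cdb2} — 7.
Only in 47af's history (behind): {} — 0.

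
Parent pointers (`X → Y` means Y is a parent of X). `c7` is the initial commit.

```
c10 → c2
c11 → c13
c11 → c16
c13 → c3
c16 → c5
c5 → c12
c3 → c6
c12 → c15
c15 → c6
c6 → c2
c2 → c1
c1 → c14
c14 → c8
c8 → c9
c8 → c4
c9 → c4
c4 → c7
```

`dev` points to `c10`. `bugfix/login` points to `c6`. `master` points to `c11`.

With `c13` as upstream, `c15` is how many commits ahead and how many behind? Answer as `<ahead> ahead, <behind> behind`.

Reachable from c15: {c1, c14, c15, c2, c4, c6, c7, c8, c9}.
Reachable from c13: {c1, c13, c14, c2, c3, c4, c6, c7, c8, c9}.
Only in c15's history (ahead): {c15} — 1.
Only in c13's history (behind): {c13, c3} — 2.

1 ahead, 2 behind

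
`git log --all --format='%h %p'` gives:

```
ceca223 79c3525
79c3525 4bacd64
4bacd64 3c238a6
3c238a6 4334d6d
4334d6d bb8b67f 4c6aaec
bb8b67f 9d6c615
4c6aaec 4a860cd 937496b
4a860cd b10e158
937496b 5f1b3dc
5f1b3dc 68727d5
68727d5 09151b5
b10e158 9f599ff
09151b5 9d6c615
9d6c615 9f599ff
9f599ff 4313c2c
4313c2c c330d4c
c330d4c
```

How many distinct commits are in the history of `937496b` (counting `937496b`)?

8

Walking parent pointers from 937496b: reachable set = {09151b5, 4313c2c, 5f1b3dc, 68727d5, 937496b, 9d6c615, 9f599ff, c330d4c}.
That is 8 commits.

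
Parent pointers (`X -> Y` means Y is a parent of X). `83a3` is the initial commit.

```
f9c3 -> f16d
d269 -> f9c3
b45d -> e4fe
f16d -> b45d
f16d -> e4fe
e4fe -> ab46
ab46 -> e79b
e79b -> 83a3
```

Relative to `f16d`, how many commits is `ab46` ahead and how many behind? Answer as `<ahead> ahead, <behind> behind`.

0 ahead, 3 behind

Reachable from ab46: {83a3, ab46, e79b}.
Reachable from f16d: {83a3, ab46, b45d, e4fe, e79b, f16d}.
Only in ab46's history (ahead): {} — 0.
Only in f16d's history (behind): {b45d, e4fe, f16d} — 3.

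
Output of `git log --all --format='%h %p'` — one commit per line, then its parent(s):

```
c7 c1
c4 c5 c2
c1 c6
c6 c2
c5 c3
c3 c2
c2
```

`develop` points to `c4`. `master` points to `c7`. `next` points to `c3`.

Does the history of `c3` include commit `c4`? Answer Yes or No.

Ancestors of c3: {c2, c3}.
c4 is not in that set, so it is not an ancestor of c3.

No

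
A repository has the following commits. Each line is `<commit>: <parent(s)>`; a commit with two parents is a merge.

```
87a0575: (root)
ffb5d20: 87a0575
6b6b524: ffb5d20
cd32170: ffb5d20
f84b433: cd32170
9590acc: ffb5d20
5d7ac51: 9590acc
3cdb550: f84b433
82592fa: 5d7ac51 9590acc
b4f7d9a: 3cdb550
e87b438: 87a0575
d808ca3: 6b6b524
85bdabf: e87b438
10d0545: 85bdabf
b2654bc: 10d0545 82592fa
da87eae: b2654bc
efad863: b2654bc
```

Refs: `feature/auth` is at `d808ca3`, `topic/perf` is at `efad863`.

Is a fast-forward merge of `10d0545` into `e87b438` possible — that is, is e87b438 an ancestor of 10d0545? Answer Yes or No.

A fast-forward from e87b438 to 10d0545 is possible iff e87b438 is an ancestor of 10d0545.
Ancestors of 10d0545: {10d0545, 85bdabf, 87a0575, e87b438}.
e87b438 is among them, so fast-forward is possible.

Yes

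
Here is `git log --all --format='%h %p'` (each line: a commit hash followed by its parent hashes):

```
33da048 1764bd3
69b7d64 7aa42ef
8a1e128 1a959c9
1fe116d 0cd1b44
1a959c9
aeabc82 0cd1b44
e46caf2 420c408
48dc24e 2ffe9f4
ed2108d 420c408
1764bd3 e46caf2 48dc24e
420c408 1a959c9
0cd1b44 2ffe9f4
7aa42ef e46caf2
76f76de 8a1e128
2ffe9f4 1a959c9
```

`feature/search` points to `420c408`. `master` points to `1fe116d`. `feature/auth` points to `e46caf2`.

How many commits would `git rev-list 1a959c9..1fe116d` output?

Reachable from 1fe116d: {0cd1b44, 1a959c9, 1fe116d, 2ffe9f4}.
Reachable from 1a959c9: {1a959c9}.
In 1fe116d's history but not 1a959c9's: {0cd1b44, 1fe116d, 2ffe9f4} — 3 commits.

3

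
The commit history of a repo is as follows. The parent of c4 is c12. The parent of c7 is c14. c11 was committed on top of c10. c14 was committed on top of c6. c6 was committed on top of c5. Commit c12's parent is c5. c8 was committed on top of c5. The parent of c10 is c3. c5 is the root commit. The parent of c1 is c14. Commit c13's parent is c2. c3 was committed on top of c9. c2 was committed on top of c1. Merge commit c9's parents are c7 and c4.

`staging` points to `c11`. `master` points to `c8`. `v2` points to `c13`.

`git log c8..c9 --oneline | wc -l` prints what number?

Reachable from c9: {c12, c14, c4, c5, c6, c7, c9}.
Reachable from c8: {c5, c8}.
In c9's history but not c8's: {c12, c14, c4, c6, c7, c9} — 6 commits.

6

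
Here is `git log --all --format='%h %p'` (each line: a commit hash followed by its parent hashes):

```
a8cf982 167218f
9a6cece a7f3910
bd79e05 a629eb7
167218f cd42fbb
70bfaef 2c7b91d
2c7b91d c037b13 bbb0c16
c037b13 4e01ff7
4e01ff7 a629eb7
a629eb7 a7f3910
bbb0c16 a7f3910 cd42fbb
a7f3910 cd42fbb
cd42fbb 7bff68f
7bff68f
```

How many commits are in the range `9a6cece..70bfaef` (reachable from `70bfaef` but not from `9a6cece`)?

6

Reachable from 70bfaef: {2c7b91d, 4e01ff7, 70bfaef, 7bff68f, a629eb7, a7f3910, bbb0c16, c037b13, cd42fbb}.
Reachable from 9a6cece: {7bff68f, 9a6cece, a7f3910, cd42fbb}.
In 70bfaef's history but not 9a6cece's: {2c7b91d, 4e01ff7, 70bfaef, a629eb7, bbb0c16, c037b13} — 6 commits.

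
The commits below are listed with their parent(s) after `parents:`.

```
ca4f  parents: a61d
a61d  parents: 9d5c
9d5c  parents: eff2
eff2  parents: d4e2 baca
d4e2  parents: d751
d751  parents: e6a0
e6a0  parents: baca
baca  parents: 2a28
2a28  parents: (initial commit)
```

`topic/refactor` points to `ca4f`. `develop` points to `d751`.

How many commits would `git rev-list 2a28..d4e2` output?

4

Reachable from d4e2: {2a28, baca, d4e2, d751, e6a0}.
Reachable from 2a28: {2a28}.
In d4e2's history but not 2a28's: {baca, d4e2, d751, e6a0} — 4 commits.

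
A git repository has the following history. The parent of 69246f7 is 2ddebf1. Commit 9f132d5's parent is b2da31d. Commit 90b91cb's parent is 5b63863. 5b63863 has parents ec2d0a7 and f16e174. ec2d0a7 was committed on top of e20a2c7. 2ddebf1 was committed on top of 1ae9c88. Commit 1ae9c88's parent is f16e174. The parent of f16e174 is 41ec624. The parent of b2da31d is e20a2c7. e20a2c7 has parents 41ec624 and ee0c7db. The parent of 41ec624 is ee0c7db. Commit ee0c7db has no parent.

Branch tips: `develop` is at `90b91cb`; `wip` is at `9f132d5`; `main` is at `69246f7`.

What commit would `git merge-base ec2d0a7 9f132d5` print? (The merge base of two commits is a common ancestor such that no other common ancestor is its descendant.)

Ancestors of ec2d0a7: {41ec624, e20a2c7, ec2d0a7, ee0c7db}.
Ancestors of 9f132d5: {41ec624, 9f132d5, b2da31d, e20a2c7, ee0c7db}.
Common ancestors: {41ec624, e20a2c7, ee0c7db}.
Among these, e20a2c7 is not an ancestor of any other common ancestor — it is the merge base.

e20a2c7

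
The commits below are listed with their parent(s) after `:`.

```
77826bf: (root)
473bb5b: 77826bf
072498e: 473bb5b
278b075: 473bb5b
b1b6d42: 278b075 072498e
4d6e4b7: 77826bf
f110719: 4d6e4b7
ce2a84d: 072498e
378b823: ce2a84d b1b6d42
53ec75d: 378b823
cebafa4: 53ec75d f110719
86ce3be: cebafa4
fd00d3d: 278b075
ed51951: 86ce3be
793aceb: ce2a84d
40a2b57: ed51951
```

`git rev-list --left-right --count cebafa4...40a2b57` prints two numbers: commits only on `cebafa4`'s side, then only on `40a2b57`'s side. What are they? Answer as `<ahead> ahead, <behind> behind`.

0 ahead, 3 behind

Reachable from cebafa4: {072498e, 278b075, 378b823, 473bb5b, 4d6e4b7, 53ec75d, 77826bf, b1b6d42, ce2a84d, cebafa4, f110719}.
Reachable from 40a2b57: {072498e, 278b075, 378b823, 40a2b57, 473bb5b, 4d6e4b7, 53ec75d, 77826bf, 86ce3be, b1b6d42, ce2a84d, cebafa4, ed51951, f110719}.
Only in cebafa4's history (ahead): {} — 0.
Only in 40a2b57's history (behind): {40a2b57, 86ce3be, ed51951} — 3.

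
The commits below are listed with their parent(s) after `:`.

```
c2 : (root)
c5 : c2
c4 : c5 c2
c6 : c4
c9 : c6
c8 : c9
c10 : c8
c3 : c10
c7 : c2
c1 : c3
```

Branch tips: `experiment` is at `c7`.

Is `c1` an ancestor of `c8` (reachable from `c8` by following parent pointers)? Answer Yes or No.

No

Ancestors of c8: {c2, c4, c5, c6, c8, c9}.
c1 is not in that set, so it is not an ancestor of c8.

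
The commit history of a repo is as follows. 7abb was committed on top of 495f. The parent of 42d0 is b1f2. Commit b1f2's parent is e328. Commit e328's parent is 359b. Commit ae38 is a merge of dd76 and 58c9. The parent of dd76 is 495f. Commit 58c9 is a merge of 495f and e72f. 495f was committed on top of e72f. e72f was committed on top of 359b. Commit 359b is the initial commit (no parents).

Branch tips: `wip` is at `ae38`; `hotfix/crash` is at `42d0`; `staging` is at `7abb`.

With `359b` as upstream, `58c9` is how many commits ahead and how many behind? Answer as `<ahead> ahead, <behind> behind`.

Reachable from 58c9: {359b, 495f, 58c9, e72f}.
Reachable from 359b: {359b}.
Only in 58c9's history (ahead): {495f, 58c9, e72f} — 3.
Only in 359b's history (behind): {} — 0.

3 ahead, 0 behind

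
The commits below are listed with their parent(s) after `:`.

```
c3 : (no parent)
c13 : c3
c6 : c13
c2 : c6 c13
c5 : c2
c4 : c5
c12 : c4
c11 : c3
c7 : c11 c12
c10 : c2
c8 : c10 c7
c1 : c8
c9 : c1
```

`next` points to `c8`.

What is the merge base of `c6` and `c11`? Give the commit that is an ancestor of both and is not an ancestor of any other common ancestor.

c3

Ancestors of c6: {c13, c3, c6}.
Ancestors of c11: {c11, c3}.
Common ancestors: {c3}.
The only common ancestor is c3, so it is the merge base.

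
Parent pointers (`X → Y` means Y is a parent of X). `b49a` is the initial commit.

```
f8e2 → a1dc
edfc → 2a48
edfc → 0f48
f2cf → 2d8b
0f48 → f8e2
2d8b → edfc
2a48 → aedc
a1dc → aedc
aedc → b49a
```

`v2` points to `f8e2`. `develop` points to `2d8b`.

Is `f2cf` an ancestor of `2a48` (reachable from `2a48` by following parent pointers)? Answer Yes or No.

Ancestors of 2a48: {2a48, aedc, b49a}.
f2cf is not in that set, so it is not an ancestor of 2a48.

No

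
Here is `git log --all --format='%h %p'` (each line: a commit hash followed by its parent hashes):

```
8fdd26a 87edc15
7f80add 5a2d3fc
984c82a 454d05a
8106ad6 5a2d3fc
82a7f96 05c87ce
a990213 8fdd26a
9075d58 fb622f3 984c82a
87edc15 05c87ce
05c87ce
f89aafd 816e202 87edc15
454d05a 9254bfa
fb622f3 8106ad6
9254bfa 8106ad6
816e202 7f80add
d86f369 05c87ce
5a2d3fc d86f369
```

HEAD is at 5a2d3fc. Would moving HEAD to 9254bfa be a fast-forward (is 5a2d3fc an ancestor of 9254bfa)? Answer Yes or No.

Yes

A fast-forward from 5a2d3fc to 9254bfa is possible iff 5a2d3fc is an ancestor of 9254bfa.
Ancestors of 9254bfa: {05c87ce, 5a2d3fc, 8106ad6, 9254bfa, d86f369}.
5a2d3fc is among them, so fast-forward is possible.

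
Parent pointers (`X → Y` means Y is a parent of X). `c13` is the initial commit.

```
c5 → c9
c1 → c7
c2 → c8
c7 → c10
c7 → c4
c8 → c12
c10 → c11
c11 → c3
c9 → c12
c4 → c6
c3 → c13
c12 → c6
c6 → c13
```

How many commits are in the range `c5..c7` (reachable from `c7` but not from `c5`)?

5

Reachable from c7: {c10, c11, c13, c3, c4, c6, c7}.
Reachable from c5: {c12, c13, c5, c6, c9}.
In c7's history but not c5's: {c10, c11, c3, c4, c7} — 5 commits.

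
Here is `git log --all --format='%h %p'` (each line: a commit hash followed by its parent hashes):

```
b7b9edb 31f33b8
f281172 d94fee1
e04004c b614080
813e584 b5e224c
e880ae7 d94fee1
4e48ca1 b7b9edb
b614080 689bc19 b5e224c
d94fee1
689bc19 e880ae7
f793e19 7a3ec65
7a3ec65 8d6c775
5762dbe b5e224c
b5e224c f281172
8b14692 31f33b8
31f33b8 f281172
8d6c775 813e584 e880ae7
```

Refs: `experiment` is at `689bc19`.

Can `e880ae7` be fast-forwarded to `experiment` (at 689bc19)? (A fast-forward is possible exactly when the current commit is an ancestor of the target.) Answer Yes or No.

A fast-forward from e880ae7 to 689bc19 is possible iff e880ae7 is an ancestor of 689bc19.
Ancestors of 689bc19: {689bc19, d94fee1, e880ae7}.
e880ae7 is among them, so fast-forward is possible.

Yes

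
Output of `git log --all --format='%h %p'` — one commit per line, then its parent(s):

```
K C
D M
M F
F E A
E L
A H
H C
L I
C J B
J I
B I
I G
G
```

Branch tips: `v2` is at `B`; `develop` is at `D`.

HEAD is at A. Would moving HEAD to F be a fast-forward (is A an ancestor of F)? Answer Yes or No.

Yes

A fast-forward from A to F is possible iff A is an ancestor of F.
Ancestors of F: {A, B, C, E, F, G, H, I, J, L}.
A is among them, so fast-forward is possible.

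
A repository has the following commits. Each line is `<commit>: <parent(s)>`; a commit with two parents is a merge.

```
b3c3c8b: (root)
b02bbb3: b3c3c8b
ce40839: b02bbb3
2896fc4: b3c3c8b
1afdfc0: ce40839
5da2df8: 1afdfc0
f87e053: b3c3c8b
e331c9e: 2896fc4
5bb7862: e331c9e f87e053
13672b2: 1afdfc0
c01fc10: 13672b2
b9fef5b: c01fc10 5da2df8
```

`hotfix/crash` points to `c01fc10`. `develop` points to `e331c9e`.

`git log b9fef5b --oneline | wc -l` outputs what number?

Walking parent pointers from b9fef5b: reachable set = {13672b2, 1afdfc0, 5da2df8, b02bbb3, b3c3c8b, b9fef5b, c01fc10, ce40839}.
That is 8 commits.

8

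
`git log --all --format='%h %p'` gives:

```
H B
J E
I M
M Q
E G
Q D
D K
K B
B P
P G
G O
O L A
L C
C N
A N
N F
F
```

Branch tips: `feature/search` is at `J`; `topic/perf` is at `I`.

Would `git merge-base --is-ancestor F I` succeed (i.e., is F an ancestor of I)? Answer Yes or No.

Ancestors of I (commits reachable by following parents): {A, B, C, D, F, G, I, K, L, M, N, O, P, Q}.
F is in that set, so it is an ancestor of I.

Yes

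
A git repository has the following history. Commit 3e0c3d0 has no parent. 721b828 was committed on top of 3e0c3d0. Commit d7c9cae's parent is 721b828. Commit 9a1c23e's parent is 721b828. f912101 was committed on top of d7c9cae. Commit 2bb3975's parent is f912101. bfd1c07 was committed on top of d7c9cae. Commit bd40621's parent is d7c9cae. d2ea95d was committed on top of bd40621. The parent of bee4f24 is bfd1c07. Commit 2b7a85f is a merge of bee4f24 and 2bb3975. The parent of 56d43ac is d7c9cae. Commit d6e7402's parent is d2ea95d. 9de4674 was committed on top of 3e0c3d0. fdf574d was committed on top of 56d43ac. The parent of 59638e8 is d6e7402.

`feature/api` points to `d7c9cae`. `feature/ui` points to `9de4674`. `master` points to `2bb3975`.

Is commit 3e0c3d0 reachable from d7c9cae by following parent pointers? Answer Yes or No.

Ancestors of d7c9cae (commits reachable by following parents): {3e0c3d0, 721b828, d7c9cae}.
3e0c3d0 is in that set, so it is an ancestor of d7c9cae.

Yes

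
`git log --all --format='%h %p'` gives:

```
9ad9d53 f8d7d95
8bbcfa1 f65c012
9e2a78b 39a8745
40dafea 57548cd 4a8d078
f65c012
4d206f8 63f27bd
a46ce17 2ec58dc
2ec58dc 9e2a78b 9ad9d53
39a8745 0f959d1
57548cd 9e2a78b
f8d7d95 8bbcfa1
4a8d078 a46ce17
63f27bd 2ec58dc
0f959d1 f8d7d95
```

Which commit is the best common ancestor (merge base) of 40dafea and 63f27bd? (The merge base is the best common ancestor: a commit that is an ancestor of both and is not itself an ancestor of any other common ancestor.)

Ancestors of 40dafea: {0f959d1, 2ec58dc, 39a8745, 40dafea, 4a8d078, 57548cd, 8bbcfa1, 9ad9d53, 9e2a78b, a46ce17, f65c012, f8d7d95}.
Ancestors of 63f27bd: {0f959d1, 2ec58dc, 39a8745, 63f27bd, 8bbcfa1, 9ad9d53, 9e2a78b, f65c012, f8d7d95}.
Common ancestors: {0f959d1, 2ec58dc, 39a8745, 8bbcfa1, 9ad9d53, 9e2a78b, f65c012, f8d7d95}.
Among these, 2ec58dc is not an ancestor of any other common ancestor — it is the merge base.

2ec58dc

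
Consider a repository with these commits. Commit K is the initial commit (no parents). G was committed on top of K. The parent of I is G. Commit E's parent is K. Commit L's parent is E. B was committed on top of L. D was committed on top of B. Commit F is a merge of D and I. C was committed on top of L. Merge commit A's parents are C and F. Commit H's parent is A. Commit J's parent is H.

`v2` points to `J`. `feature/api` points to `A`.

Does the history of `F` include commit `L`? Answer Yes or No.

Ancestors of F (commits reachable by following parents): {B, D, E, F, G, I, K, L}.
L is in that set, so it is an ancestor of F.

Yes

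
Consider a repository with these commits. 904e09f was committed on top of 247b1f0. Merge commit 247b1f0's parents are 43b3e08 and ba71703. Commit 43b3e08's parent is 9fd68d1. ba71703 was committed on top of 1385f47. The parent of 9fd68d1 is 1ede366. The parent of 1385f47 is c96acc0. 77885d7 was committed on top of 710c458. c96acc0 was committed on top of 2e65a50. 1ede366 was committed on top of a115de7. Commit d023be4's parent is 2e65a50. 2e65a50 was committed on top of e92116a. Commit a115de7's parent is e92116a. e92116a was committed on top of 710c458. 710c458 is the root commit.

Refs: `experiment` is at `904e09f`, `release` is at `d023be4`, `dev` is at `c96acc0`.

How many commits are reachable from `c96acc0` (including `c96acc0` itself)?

4

Walking parent pointers from c96acc0: reachable set = {2e65a50, 710c458, c96acc0, e92116a}.
That is 4 commits.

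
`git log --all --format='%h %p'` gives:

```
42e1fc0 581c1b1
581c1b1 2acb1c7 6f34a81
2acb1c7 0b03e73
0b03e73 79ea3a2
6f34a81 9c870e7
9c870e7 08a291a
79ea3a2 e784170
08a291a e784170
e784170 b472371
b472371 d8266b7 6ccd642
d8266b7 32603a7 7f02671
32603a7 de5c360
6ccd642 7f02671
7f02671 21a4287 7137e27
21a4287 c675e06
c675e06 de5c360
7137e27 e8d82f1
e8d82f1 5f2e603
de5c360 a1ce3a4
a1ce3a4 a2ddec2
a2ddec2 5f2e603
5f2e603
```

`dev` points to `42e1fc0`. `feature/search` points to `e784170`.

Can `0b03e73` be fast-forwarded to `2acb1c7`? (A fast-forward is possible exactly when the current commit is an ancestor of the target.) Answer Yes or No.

A fast-forward from 0b03e73 to 2acb1c7 is possible iff 0b03e73 is an ancestor of 2acb1c7.
Ancestors of 2acb1c7: {0b03e73, 21a4287, 2acb1c7, 32603a7, 5f2e603, 6ccd642, 7137e27, 79ea3a2, 7f02671, a1ce3a4, a2ddec2, b472371, c675e06, d8266b7, de5c360, e784170, e8d82f1}.
0b03e73 is among them, so fast-forward is possible.

Yes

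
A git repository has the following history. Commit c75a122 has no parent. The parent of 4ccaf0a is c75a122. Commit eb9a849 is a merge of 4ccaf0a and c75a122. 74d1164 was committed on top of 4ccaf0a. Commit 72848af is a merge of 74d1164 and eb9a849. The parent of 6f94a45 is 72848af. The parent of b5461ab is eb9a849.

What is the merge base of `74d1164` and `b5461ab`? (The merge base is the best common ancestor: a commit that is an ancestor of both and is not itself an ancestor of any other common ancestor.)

4ccaf0a

Ancestors of 74d1164: {4ccaf0a, 74d1164, c75a122}.
Ancestors of b5461ab: {4ccaf0a, b5461ab, c75a122, eb9a849}.
Common ancestors: {4ccaf0a, c75a122}.
Among these, 4ccaf0a is not an ancestor of any other common ancestor — it is the merge base.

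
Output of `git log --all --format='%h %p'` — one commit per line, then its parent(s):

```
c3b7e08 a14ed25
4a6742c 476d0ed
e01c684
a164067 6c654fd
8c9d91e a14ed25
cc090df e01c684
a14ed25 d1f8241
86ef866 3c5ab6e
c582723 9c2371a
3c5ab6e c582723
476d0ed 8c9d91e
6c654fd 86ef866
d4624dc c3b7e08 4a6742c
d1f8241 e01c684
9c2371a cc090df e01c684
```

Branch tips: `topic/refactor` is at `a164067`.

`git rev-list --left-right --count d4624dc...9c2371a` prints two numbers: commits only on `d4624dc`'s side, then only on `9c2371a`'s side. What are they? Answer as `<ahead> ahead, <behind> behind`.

Reachable from d4624dc: {476d0ed, 4a6742c, 8c9d91e, a14ed25, c3b7e08, d1f8241, d4624dc, e01c684}.
Reachable from 9c2371a: {9c2371a, cc090df, e01c684}.
Only in d4624dc's history (ahead): {476d0ed, 4a6742c, 8c9d91e, a14ed25, c3b7e08, d1f8241, d4624dc} — 7.
Only in 9c2371a's history (behind): {9c2371a, cc090df} — 2.

7 ahead, 2 behind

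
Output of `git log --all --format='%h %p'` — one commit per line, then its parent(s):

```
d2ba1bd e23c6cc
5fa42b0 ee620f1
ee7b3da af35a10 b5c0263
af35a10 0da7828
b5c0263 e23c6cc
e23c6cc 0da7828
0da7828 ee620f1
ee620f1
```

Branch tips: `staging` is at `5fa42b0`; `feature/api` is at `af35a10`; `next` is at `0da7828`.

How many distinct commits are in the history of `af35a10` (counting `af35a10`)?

Walking parent pointers from af35a10: reachable set = {0da7828, af35a10, ee620f1}.
That is 3 commits.

3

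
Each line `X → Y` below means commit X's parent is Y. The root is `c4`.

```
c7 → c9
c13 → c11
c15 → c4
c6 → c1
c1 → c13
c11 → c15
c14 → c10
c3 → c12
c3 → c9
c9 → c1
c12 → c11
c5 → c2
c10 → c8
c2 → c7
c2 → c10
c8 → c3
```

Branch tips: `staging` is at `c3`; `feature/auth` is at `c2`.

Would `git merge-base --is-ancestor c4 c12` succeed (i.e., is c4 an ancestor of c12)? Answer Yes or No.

Yes

Ancestors of c12 (commits reachable by following parents): {c11, c12, c15, c4}.
c4 is in that set, so it is an ancestor of c12.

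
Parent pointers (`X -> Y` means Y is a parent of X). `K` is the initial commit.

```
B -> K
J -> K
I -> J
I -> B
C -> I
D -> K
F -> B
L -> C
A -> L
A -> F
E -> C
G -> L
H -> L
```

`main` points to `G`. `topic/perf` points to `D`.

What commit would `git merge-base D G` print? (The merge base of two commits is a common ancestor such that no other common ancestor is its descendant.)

Ancestors of D: {D, K}.
Ancestors of G: {B, C, G, I, J, K, L}.
Common ancestors: {K}.
The only common ancestor is K, so it is the merge base.

K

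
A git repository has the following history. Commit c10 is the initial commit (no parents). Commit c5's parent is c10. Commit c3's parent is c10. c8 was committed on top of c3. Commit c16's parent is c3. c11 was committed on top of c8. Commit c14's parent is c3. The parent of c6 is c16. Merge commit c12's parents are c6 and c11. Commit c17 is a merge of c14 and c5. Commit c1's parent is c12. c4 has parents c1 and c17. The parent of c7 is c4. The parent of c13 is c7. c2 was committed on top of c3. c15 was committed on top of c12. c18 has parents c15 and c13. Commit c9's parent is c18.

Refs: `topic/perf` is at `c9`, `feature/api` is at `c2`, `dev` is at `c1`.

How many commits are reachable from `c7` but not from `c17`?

Reachable from c7: {c1, c10, c11, c12, c14, c16, c17, c3, c4, c5, c6, c7, c8}.
Reachable from c17: {c10, c14, c17, c3, c5}.
In c7's history but not c17's: {c1, c11, c12, c16, c4, c6, c7, c8} — 8 commits.

8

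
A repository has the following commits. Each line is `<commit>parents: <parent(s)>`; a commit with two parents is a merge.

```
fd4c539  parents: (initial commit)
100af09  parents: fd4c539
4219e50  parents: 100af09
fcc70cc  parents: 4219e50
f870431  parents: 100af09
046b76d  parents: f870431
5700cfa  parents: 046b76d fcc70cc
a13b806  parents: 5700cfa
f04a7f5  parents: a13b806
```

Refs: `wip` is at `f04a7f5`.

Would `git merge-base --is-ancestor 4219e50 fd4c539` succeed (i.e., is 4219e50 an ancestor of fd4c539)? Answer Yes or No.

Ancestors of fd4c539: {fd4c539}.
4219e50 is not in that set, so it is not an ancestor of fd4c539.

No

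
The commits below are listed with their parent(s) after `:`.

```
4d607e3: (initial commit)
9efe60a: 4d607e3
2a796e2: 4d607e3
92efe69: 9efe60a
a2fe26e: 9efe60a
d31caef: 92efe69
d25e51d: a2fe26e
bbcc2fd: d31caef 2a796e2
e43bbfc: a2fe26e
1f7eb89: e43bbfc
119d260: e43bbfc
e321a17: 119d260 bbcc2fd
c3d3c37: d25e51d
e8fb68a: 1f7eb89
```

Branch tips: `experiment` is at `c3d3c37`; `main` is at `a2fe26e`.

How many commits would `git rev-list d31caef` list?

Walking parent pointers from d31caef: reachable set = {4d607e3, 92efe69, 9efe60a, d31caef}.
That is 4 commits.

4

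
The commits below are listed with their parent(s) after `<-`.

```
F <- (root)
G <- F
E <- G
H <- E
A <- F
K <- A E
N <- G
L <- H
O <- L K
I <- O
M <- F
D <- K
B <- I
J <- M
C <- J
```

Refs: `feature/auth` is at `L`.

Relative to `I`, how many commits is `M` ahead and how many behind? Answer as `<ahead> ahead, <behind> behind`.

Reachable from M: {F, M}.
Reachable from I: {A, E, F, G, H, I, K, L, O}.
Only in M's history (ahead): {M} — 1.
Only in I's history (behind): {A, E, G, H, I, K, L, O} — 8.

1 ahead, 8 behind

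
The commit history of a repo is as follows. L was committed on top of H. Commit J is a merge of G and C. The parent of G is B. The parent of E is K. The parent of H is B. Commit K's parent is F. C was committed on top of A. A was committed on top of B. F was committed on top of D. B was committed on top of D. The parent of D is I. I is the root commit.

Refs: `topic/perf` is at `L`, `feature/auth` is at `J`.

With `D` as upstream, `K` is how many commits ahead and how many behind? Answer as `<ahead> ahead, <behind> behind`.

Reachable from K: {D, F, I, K}.
Reachable from D: {D, I}.
Only in K's history (ahead): {F, K} — 2.
Only in D's history (behind): {} — 0.

2 ahead, 0 behind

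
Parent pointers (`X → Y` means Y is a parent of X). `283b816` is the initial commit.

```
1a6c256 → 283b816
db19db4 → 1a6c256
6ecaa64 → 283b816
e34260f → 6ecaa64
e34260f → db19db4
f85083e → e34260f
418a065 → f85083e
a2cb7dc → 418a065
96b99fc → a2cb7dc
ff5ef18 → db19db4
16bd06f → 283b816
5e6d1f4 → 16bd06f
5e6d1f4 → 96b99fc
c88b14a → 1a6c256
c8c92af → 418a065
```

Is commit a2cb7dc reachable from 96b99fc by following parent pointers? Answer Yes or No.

Ancestors of 96b99fc (commits reachable by following parents): {1a6c256, 283b816, 418a065, 6ecaa64, 96b99fc, a2cb7dc, db19db4, e34260f, f85083e}.
a2cb7dc is in that set, so it is an ancestor of 96b99fc.

Yes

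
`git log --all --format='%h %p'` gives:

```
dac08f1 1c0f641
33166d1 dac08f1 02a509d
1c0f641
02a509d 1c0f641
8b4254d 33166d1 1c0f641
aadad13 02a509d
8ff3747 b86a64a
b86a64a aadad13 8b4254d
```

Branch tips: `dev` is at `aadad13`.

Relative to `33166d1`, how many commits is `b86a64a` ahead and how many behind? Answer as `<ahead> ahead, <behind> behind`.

Reachable from b86a64a: {02a509d, 1c0f641, 33166d1, 8b4254d, aadad13, b86a64a, dac08f1}.
Reachable from 33166d1: {02a509d, 1c0f641, 33166d1, dac08f1}.
Only in b86a64a's history (ahead): {8b4254d, aadad13, b86a64a} — 3.
Only in 33166d1's history (behind): {} — 0.

3 ahead, 0 behind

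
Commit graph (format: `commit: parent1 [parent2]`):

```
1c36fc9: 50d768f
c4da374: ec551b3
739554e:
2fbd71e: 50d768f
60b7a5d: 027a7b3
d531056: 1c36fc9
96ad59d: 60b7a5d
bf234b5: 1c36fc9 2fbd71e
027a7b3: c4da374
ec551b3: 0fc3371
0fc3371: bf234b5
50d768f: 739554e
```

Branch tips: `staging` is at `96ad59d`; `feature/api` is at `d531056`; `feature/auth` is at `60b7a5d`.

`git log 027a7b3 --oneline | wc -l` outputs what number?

Walking parent pointers from 027a7b3: reachable set = {027a7b3, 0fc3371, 1c36fc9, 2fbd71e, 50d768f, 739554e, bf234b5, c4da374, ec551b3}.
That is 9 commits.

9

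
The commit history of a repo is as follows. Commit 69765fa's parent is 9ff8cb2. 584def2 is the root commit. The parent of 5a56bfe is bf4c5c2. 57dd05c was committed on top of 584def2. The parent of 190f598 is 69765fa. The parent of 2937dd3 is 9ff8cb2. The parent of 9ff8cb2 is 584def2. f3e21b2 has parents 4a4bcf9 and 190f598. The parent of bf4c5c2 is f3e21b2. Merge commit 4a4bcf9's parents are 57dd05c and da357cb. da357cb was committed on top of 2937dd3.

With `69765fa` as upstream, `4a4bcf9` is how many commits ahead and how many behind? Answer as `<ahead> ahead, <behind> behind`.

Reachable from 4a4bcf9: {2937dd3, 4a4bcf9, 57dd05c, 584def2, 9ff8cb2, da357cb}.
Reachable from 69765fa: {584def2, 69765fa, 9ff8cb2}.
Only in 4a4bcf9's history (ahead): {2937dd3, 4a4bcf9, 57dd05c, da357cb} — 4.
Only in 69765fa's history (behind): {69765fa} — 1.

4 ahead, 1 behind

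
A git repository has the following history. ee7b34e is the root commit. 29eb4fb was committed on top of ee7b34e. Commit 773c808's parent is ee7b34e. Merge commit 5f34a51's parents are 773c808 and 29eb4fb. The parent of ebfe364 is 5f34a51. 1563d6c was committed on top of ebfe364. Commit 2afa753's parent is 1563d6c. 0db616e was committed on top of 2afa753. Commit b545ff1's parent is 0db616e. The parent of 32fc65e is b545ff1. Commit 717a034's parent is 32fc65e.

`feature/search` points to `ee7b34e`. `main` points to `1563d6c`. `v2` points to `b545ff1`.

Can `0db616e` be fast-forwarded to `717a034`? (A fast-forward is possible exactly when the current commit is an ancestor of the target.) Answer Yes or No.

A fast-forward from 0db616e to 717a034 is possible iff 0db616e is an ancestor of 717a034.
Ancestors of 717a034: {0db616e, 1563d6c, 29eb4fb, 2afa753, 32fc65e, 5f34a51, 717a034, 773c808, b545ff1, ebfe364, ee7b34e}.
0db616e is among them, so fast-forward is possible.

Yes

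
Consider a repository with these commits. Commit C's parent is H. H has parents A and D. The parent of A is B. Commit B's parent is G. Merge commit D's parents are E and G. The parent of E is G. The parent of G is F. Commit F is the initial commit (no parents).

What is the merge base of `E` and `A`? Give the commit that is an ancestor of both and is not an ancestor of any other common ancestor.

G

Ancestors of E: {E, F, G}.
Ancestors of A: {A, B, F, G}.
Common ancestors: {F, G}.
Among these, G is not an ancestor of any other common ancestor — it is the merge base.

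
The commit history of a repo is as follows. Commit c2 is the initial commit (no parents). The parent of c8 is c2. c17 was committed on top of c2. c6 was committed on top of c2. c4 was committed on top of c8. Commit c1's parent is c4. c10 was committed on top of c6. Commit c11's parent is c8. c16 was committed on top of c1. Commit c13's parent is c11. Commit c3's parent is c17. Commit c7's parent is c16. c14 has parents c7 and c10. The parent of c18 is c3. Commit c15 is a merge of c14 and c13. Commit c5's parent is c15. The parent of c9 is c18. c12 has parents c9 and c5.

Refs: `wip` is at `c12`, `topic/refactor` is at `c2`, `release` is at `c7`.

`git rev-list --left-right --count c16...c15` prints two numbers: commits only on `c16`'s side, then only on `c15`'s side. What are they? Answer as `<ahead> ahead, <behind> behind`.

0 ahead, 7 behind

Reachable from c16: {c1, c16, c2, c4, c8}.
Reachable from c15: {c1, c10, c11, c13, c14, c15, c16, c2, c4, c6, c7, c8}.
Only in c16's history (ahead): {} — 0.
Only in c15's history (behind): {c10, c11, c13, c14, c15, c6, c7} — 7.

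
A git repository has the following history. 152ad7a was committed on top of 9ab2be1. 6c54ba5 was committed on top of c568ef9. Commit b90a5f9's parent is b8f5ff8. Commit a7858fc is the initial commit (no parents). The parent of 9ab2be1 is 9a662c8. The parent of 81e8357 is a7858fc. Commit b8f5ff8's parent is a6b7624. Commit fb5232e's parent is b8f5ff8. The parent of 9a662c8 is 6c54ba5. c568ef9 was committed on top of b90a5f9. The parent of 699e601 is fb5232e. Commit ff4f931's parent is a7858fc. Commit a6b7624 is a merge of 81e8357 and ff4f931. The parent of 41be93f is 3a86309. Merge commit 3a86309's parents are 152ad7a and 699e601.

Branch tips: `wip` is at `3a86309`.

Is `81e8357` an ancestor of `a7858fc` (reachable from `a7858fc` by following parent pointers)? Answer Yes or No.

Ancestors of a7858fc: {a7858fc}.
81e8357 is not in that set, so it is not an ancestor of a7858fc.

No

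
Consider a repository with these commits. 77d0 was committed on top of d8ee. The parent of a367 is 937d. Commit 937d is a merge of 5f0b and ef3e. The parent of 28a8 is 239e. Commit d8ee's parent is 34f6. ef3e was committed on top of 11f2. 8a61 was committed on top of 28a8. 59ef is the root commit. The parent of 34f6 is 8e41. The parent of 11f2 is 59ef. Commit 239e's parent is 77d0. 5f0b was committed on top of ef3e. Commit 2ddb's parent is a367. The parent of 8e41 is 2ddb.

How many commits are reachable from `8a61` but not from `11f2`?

12

Reachable from 8a61: {11f2, 239e, 28a8, 2ddb, 34f6, 59ef, 5f0b, 77d0, 8a61, 8e41, 937d, a367, d8ee, ef3e}.
Reachable from 11f2: {11f2, 59ef}.
In 8a61's history but not 11f2's: {239e, 28a8, 2ddb, 34f6, 5f0b, 77d0, 8a61, 8e41, 937d, a367, d8ee, ef3e} — 12 commits.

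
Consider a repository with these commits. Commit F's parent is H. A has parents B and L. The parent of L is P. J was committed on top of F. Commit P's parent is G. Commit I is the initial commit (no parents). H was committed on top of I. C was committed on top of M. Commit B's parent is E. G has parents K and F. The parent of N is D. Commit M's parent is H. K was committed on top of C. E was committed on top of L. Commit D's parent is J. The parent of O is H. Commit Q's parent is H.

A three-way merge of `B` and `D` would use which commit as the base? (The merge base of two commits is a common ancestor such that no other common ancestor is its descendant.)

Ancestors of B: {B, C, E, F, G, H, I, K, L, M, P}.
Ancestors of D: {D, F, H, I, J}.
Common ancestors: {F, H, I}.
Among these, F is not an ancestor of any other common ancestor — it is the merge base.

F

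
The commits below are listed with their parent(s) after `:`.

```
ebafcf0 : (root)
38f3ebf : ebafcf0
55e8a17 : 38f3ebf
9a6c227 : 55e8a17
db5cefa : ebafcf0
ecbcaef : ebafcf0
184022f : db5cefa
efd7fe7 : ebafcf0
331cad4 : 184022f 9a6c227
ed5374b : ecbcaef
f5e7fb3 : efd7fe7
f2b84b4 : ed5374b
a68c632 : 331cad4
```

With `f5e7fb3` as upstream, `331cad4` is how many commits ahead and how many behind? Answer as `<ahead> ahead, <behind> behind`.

Reachable from 331cad4: {184022f, 331cad4, 38f3ebf, 55e8a17, 9a6c227, db5cefa, ebafcf0}.
Reachable from f5e7fb3: {ebafcf0, efd7fe7, f5e7fb3}.
Only in 331cad4's history (ahead): {184022f, 331cad4, 38f3ebf, 55e8a17, 9a6c227, db5cefa} — 6.
Only in f5e7fb3's history (behind): {efd7fe7, f5e7fb3} — 2.

6 ahead, 2 behind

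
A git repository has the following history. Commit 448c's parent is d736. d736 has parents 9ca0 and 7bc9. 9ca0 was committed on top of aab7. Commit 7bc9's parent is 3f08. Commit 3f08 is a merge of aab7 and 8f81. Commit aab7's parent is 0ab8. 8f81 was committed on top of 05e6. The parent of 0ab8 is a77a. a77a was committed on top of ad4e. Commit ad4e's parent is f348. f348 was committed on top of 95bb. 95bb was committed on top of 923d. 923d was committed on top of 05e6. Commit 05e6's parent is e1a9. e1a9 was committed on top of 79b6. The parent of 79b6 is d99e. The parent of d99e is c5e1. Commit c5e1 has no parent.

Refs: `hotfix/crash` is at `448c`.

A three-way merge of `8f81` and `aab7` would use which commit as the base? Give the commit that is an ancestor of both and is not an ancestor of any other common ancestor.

Ancestors of 8f81: {05e6, 79b6, 8f81, c5e1, d99e, e1a9}.
Ancestors of aab7: {05e6, 0ab8, 79b6, 923d, 95bb, a77a, aab7, ad4e, c5e1, d99e, e1a9, f348}.
Common ancestors: {05e6, 79b6, c5e1, d99e, e1a9}.
Among these, 05e6 is not an ancestor of any other common ancestor — it is the merge base.

05e6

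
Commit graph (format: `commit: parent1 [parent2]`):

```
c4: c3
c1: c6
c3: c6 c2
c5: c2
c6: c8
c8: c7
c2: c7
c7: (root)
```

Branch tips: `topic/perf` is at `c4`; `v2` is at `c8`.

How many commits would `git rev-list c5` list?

Walking parent pointers from c5: reachable set = {c2, c5, c7}.
That is 3 commits.

3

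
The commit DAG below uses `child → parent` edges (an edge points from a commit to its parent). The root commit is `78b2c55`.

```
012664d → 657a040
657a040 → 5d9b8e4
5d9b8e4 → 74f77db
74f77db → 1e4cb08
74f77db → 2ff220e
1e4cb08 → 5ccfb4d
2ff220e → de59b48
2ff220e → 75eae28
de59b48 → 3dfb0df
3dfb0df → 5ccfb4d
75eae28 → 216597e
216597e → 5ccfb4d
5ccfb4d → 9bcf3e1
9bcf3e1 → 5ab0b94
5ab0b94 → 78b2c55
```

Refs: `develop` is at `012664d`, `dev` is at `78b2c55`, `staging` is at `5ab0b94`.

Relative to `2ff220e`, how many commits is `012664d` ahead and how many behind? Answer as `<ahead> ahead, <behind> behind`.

Reachable from 012664d: {012664d, 1e4cb08, 216597e, 2ff220e, 3dfb0df, 5ab0b94, 5ccfb4d, 5d9b8e4, 657a040, 74f77db, 75eae28, 78b2c55, 9bcf3e1, de59b48}.
Reachable from 2ff220e: {216597e, 2ff220e, 3dfb0df, 5ab0b94, 5ccfb4d, 75eae28, 78b2c55, 9bcf3e1, de59b48}.
Only in 012664d's history (ahead): {012664d, 1e4cb08, 5d9b8e4, 657a040, 74f77db} — 5.
Only in 2ff220e's history (behind): {} — 0.

5 ahead, 0 behind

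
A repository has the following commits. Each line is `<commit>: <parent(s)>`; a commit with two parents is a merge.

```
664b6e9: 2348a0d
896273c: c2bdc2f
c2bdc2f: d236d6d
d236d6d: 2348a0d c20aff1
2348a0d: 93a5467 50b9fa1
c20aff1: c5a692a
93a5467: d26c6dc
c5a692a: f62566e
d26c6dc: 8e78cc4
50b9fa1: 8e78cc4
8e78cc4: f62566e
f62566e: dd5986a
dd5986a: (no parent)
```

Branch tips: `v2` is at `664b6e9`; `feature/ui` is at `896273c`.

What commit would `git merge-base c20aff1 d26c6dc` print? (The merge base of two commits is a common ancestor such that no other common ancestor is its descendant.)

f62566e

Ancestors of c20aff1: {c20aff1, c5a692a, dd5986a, f62566e}.
Ancestors of d26c6dc: {8e78cc4, d26c6dc, dd5986a, f62566e}.
Common ancestors: {dd5986a, f62566e}.
Among these, f62566e is not an ancestor of any other common ancestor — it is the merge base.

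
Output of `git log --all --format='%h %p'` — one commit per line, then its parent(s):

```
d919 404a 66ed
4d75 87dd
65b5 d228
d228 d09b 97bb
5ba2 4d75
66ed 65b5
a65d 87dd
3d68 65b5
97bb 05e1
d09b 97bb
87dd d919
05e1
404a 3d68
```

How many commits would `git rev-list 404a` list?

Walking parent pointers from 404a: reachable set = {05e1, 3d68, 404a, 65b5, 97bb, d09b, d228}.
That is 7 commits.

7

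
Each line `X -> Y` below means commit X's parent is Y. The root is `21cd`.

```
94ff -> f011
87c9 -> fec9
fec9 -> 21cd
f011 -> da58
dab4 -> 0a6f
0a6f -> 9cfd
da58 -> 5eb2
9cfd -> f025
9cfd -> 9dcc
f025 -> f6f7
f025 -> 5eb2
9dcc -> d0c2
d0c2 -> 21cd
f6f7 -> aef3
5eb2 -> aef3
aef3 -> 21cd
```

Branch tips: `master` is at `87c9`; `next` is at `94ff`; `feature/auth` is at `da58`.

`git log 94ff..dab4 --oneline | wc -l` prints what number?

Reachable from dab4: {0a6f, 21cd, 5eb2, 9cfd, 9dcc, aef3, d0c2, dab4, f025, f6f7}.
Reachable from 94ff: {21cd, 5eb2, 94ff, aef3, da58, f011}.
In dab4's history but not 94ff's: {0a6f, 9cfd, 9dcc, d0c2, dab4, f025, f6f7} — 7 commits.

7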